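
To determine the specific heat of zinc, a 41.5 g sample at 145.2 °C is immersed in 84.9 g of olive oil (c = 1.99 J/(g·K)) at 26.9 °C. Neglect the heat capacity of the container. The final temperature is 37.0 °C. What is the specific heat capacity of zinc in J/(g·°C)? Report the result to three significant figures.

q_gained = (84.9 × 1.99) × (37.0 − 26.9) = 1706 J
q_lost = 41.5 × c × (145.2 − 37.0) = 4490.3 c
Set equal: c = 1706 / 4490.3 = 0.380 J/(g·°C)

c = 0.380 J/(g·°C)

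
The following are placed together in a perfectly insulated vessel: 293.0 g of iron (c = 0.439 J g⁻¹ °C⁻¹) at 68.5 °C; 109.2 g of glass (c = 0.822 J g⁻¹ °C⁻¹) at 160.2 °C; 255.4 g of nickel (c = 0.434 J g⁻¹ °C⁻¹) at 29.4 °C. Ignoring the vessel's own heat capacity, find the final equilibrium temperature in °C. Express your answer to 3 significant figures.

T_f = 80.3 °C

Σ mᵢcᵢ(T − Tᵢ) = 0  ⇒  T = Σ mᵢcᵢTᵢ / Σ mᵢcᵢ
Σ mᵢcᵢ = 293.0×0.439 + 109.2×0.822 + 255.4×0.434 = 329.2330
Σ mᵢcᵢTᵢ = 128.627×68.5 + 89.7624×160.2 + 110.8436×29.4 = 26450
T = 26450 / 329.2330 = 80.34 °C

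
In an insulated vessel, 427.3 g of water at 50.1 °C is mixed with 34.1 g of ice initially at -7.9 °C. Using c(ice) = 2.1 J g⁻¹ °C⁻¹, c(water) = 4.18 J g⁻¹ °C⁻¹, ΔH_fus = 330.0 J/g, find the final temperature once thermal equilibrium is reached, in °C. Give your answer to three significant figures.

T_f = 40.3 °C

Heat to bring ice to 0 °C and melt it: q₁ = 34.1×2.1×7.9 + 34.1×330.0 = 11819 J
Heat the water can supply cooling to 0 °C: 427.3×4.18×50.1 = 89484.3 J > q₁, so all ice melts.
Energy balance: 427.3×4.18×(50.1 − T) = 11819 + 34.1×4.18×(T − 0)
1786.114(50.1 − T) = 11819 + 142.538 T
89484.3 − 11819 = 1928.652 T
T = 77665.3 / 1928.652 = 40.27 °C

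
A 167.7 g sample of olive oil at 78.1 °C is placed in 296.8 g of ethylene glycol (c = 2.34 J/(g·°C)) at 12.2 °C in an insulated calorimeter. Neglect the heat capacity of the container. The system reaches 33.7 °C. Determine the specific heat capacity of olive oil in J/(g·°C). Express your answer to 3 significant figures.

q_gained = (296.8 × 2.34) × (33.7 − 12.2) = 14930 J
q_lost = 167.7 × c × (78.1 − 33.7) = 7445.88 c
Set equal: c = 14930 / 7445.88 = 2.01 J/(g·°C)

c = 2.01 J/(g·°C)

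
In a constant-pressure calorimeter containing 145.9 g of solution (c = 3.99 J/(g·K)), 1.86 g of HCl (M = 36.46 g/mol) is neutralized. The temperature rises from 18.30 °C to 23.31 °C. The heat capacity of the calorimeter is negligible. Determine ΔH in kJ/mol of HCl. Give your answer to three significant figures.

ΔH = -57.2 kJ/mol

|ΔT| = |23.31 − 18.30| = 5.01 °C
|q_surr| = (145.9 × 3.99) × 5.01 = 582.141 × 5.01 = 2917 J
n(HCl) = 1.86 / 36.46 = 0.05101 mol
Temperature rose, so q_rxn = −|q_surr| = -2.917 kJ
ΔH = q_rxn / n = -57.18 kJ/mol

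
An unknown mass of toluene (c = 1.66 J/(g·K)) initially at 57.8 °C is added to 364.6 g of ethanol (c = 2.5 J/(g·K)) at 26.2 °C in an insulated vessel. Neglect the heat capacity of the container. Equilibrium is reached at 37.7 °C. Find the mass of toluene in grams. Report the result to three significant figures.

m = 314 g

q_gained = (364.6 × 2.5) × (37.7 − 26.2) = 10480 J
q_lost = m × 1.66 × (57.8 − 37.7) = 33.366 m
m = 10480 / 33.366 = 314 g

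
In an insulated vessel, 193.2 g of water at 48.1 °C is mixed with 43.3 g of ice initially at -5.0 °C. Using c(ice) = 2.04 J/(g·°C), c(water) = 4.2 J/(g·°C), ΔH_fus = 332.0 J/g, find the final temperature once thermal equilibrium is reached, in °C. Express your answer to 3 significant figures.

Heat to bring ice to 0 °C and melt it: q₁ = 43.3×2.04×5.0 + 43.3×332.0 = 14817 J
Heat the water can supply cooling to 0 °C: 193.2×4.2×48.1 = 39030.3 J > q₁, so all ice melts.
Energy balance: 193.2×4.2×(48.1 − T) = 14817 + 43.3×4.2×(T − 0)
811.44(48.1 − T) = 14817 + 181.86 T
39030.3 − 14817 = 993.30 T
T = 24213.3 / 993.30 = 24.38 °C

T_f = 24.4 °C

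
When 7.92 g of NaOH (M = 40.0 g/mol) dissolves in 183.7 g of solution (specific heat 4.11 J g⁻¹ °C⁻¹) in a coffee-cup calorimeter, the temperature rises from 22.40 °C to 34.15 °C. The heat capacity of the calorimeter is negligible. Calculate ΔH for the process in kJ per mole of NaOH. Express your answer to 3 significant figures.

|ΔT| = |34.15 − 22.40| = 11.75 °C
|q_surr| = (183.7 × 4.11) × 11.75 = 755.007 × 11.75 = 8871 J
n(NaOH) = 7.92 / 40.0 = 0.1980 mol
Temperature rose, so q_rxn = −|q_surr| = -8.871 kJ
ΔH = q_rxn / n = -44.80 kJ/mol

ΔH = -44.8 kJ/mol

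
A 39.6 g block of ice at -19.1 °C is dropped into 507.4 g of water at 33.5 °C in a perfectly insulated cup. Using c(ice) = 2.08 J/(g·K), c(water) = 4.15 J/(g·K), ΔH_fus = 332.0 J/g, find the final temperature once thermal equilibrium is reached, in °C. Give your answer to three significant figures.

Heat to bring ice to 0 °C and melt it: q₁ = 39.6×2.08×19.1 + 39.6×332.0 = 14720 J
Heat the water can supply cooling to 0 °C: 507.4×4.15×33.5 = 70541.3 J > q₁, so all ice melts.
Energy balance: 507.4×4.15×(33.5 − T) = 14720 + 39.6×4.15×(T − 0)
2105.71(33.5 − T) = 14720 + 164.34 T
70541.3 − 14720 = 2270.05 T
T = 55821.3 / 2270.05 = 24.59 °C

T_f = 24.6 °C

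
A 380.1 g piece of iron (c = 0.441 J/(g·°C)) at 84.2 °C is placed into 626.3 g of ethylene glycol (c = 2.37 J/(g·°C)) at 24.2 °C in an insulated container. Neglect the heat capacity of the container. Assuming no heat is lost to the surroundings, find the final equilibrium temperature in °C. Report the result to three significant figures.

Heat lost by iron = heat gained by ethylene glycol.
(380.1)(0.441)(84.2 − T) = (626.3)(2.37)(T − 24.2)
167.6241 (84.2 − T) = 1484.331 (T − 24.2)
14114 − 167.6241 T = 1484.331 T − 35921
50035 = 1651.9551 T
T = 30.29 °C

T_f = 30.3 °C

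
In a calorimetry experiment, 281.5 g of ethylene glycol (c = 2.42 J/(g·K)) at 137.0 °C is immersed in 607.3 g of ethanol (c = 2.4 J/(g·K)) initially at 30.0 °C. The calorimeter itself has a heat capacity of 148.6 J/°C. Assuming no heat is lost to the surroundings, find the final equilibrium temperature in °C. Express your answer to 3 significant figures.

Heat lost by ethylene glycol = heat gained by ethanol + calorimeter.
(281.5)(2.42)(137.0 − T) = [(607.3)(2.4) + 148.6](T − 30.0)
681.23 (137.0 − T) = 1606.12 (T − 30.0)
93329 − 681.23 T = 1606.12 T − 48184
141513 = 2287.35 T
T = 61.87 °C

T_f = 61.9 °C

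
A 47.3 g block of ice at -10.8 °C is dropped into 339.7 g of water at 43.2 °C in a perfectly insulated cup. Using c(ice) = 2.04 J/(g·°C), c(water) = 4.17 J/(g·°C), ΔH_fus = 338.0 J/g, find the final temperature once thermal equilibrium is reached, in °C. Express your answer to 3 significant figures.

T_f = 27.4 °C

Heat to bring ice to 0 °C and melt it: q₁ = 47.3×2.04×10.8 + 47.3×338.0 = 17030 J
Heat the water can supply cooling to 0 °C: 339.7×4.17×43.2 = 61194.9 J > q₁, so all ice melts.
Energy balance: 339.7×4.17×(43.2 − T) = 17030 + 47.3×4.17×(T − 0)
1416.549(43.2 − T) = 17030 + 197.241 T
61194.9 − 17030 = 1613.790 T
T = 44164.9 / 1613.790 = 27.37 °C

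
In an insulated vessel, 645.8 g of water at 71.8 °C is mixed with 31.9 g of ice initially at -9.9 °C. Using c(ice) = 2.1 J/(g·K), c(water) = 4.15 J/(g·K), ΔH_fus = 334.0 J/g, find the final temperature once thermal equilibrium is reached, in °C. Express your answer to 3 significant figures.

T_f = 64.4 °C

Heat to bring ice to 0 °C and melt it: q₁ = 31.9×2.1×9.9 + 31.9×334.0 = 11318 J
Heat the water can supply cooling to 0 °C: 645.8×4.15×71.8 = 192429 J > q₁, so all ice melts.
Energy balance: 645.8×4.15×(71.8 − T) = 11318 + 31.9×4.15×(T − 0)
2680.07(71.8 − T) = 11318 + 132.385 T
192429 − 11318 = 2812.455 T
T = 181111 / 2812.455 = 64.40 °C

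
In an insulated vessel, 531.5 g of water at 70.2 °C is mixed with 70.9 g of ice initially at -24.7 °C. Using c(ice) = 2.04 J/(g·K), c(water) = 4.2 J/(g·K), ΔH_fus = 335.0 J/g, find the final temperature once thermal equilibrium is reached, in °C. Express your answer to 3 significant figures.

Heat to bring ice to 0 °C and melt it: q₁ = 70.9×2.04×24.7 + 70.9×335.0 = 27324 J
Heat the water can supply cooling to 0 °C: 531.5×4.2×70.2 = 156707 J > q₁, so all ice melts.
Energy balance: 531.5×4.2×(70.2 − T) = 27324 + 70.9×4.2×(T − 0)
2232.3(70.2 − T) = 27324 + 297.78 T
156707 − 27324 = 2530.08 T
T = 129383 / 2530.08 = 51.14 °C

T_f = 51.1 °C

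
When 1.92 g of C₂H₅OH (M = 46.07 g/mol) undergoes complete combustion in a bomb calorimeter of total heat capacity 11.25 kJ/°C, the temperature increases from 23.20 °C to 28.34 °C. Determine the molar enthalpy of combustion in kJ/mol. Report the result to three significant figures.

ΔT = 28.34 − 23.20 = 5.14 °C
q_cal = C_cal × ΔT = 11.25 × 5.14 = 57.825 kJ
n = 1.92 / 46.07 = 0.04168 mol
q_rxn = −q_cal = -57.825 kJ
ΔH = -57.825 / 0.04168 = -1387 kJ/mol

ΔH = -1390 kJ/mol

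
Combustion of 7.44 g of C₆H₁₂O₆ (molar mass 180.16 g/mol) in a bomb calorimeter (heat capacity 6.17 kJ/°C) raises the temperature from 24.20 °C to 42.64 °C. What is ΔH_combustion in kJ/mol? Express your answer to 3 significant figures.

ΔT = 42.64 − 24.20 = 18.44 °C
q_cal = C_cal × ΔT = 6.17 × 18.44 = 113.7748 kJ
n = 7.44 / 180.16 = 0.041297 mol
q_rxn = −q_cal = -113.7748 kJ
ΔH = -113.7748 / 0.041297 = -2755 kJ/mol

ΔH = -2760 kJ/mol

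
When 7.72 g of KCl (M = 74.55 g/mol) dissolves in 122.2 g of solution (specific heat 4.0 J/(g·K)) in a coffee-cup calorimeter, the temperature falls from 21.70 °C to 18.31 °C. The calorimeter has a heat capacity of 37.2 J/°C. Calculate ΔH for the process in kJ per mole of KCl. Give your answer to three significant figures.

ΔH = 17.2 kJ/mol

|ΔT| = |18.31 − 21.70| = 3.39 °C
|q_surr| = (122.2 × 4.0 + 37.2) × 3.39 = 526.0 × 3.39 = 1783 J
n(KCl) = 7.72 / 74.55 = 0.1036 mol
Temperature fell, so q_rxn = +|q_surr| = 1.783 kJ
ΔH = q_rxn / n = 17.21 kJ/mol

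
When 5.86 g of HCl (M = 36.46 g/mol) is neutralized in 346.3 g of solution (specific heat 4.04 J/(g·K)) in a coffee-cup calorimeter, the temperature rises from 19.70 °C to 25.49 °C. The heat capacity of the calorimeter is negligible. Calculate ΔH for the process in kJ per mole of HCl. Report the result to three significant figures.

|ΔT| = |25.49 − 19.70| = 5.79 °C
|q_surr| = (346.3 × 4.04) × 5.79 = 1399.052 × 5.79 = 8101 J
n(HCl) = 5.86 / 36.46 = 0.1607 mol
Temperature rose, so q_rxn = −|q_surr| = -8.101 kJ
ΔH = q_rxn / n = -50.41 kJ/mol

ΔH = -50.4 kJ/mol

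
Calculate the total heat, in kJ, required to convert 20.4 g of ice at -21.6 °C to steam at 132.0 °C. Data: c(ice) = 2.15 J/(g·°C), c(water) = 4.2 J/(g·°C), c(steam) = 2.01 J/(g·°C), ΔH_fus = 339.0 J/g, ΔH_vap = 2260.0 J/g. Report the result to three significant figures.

q = 63.8 kJ

q1 (heat ice -21.6→0.0 °C): 20.4 × 2.15 × 21.6 = 947 J
q2 (melt at 0 °C): 20.4 × 339.0 = 6916 J
q3 (heat water 0.0→100.0 °C): 20.4 × 4.2 × 100.0 = 8568 J
q4 (vaporize at 100 °C): 20.4 × 2260.0 = 46104 J
q5 (heat steam 100.0→132.0 °C): 20.4 × 2.01 × 32.0 = 1312 J
Total: 947 + 6916 + 8568 + 46104 + 1312 = 63847 J = 63.8 kJ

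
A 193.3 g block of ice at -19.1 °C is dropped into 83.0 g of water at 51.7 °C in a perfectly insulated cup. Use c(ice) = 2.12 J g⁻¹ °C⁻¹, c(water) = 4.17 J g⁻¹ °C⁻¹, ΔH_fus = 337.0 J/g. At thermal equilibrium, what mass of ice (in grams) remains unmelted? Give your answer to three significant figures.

m_ice remaining = 163 g

Heat to warm all ice to 0 °C: 193.3×2.12×19.1 = 7827.1 J
Heat released by water cooling to 0 °C: 83.0×4.17×51.7 = 17894 J
17894 J < 7827.1 + 193.3×337.0 = 72969.2 J, so not all ice melts; final T = 0 °C.
Heat left for melting: 17894 − 7827.1 = 10066.9 J
Mass melted = 10066.9 / 337.0 = 29.87 g
Ice remaining = 193.3 − 29.87 = 163.43 g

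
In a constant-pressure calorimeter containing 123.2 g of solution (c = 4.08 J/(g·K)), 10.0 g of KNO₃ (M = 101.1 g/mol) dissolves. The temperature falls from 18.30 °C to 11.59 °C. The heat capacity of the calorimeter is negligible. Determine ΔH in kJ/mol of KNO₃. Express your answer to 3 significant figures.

ΔH = 34.1 kJ/mol

|ΔT| = |11.59 − 18.30| = 6.71 °C
|q_surr| = (123.2 × 4.08) × 6.71 = 502.656 × 6.71 = 3373 J
n(KNO₃) = 10.0 / 101.1 = 0.09891 mol
Temperature fell, so q_rxn = +|q_surr| = 3.373 kJ
ΔH = q_rxn / n = 34.10 kJ/mol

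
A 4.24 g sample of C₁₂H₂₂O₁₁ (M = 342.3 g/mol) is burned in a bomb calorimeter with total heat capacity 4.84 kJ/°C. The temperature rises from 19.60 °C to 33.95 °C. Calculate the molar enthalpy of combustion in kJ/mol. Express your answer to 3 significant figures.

ΔT = 33.95 − 19.60 = 14.35 °C
q_cal = C_cal × ΔT = 4.84 × 14.35 = 69.454 kJ
n = 4.24 / 342.3 = 0.01239 mol
q_rxn = −q_cal = -69.454 kJ
ΔH = -69.454 / 0.01239 = -5606 kJ/mol

ΔH = -5610 kJ/mol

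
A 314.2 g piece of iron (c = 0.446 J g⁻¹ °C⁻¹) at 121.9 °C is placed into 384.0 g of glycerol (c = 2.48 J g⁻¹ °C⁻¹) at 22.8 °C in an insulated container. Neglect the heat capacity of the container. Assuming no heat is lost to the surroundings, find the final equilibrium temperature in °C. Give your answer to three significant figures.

Heat lost by iron = heat gained by glycerol.
(314.2)(0.446)(121.9 − T) = (384.0)(2.48)(T − 22.8)
140.1332 (121.9 − T) = 952.32 (T − 22.8)
17082 − 140.1332 T = 952.32 T − 21713
38795 = 1092.4532 T
T = 35.51 °C

T_f = 35.5 °C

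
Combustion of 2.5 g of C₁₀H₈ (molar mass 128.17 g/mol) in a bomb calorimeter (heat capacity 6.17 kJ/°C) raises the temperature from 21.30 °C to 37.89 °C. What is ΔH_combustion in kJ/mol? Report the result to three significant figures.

ΔH = -5250 kJ/mol

ΔT = 37.89 − 21.30 = 16.59 °C
q_cal = C_cal × ΔT = 6.17 × 16.59 = 102.3603 kJ
n = 2.5 / 128.17 = 0.01951 mol
q_rxn = −q_cal = -102.3603 kJ
ΔH = -102.3603 / 0.01951 = -5247 kJ/mol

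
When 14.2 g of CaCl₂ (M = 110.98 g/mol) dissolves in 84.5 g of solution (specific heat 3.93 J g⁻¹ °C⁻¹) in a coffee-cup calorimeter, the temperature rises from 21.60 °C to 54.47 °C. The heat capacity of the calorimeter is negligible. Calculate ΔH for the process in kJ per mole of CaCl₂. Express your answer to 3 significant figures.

ΔH = -85.3 kJ/mol

|ΔT| = |54.47 − 21.60| = 32.87 °C
|q_surr| = (84.5 × 3.93) × 32.87 = 332.085 × 32.87 = 10920 J
n(CaCl₂) = 14.2 / 110.98 = 0.1280 mol
Temperature rose, so q_rxn = −|q_surr| = -10.92 kJ
ΔH = q_rxn / n = -85.31 kJ/mol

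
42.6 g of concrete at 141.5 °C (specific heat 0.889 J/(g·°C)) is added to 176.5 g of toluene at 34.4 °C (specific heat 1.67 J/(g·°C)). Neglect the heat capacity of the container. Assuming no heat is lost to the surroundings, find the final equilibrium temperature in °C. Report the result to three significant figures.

T_f = 46.6 °C

Heat lost by concrete = heat gained by toluene.
(42.6)(0.889)(141.5 − T) = (176.5)(1.67)(T − 34.4)
37.8714 (141.5 − T) = 294.755 (T − 34.4)
5358.8 − 37.8714 T = 294.755 T − 10140
15498.8 = 332.6264 T
T = 46.60 °C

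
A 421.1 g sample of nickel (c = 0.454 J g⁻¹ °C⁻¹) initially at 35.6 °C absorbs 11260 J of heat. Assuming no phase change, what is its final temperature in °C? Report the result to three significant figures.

T_f = 94.5 °C

ΔT = q / (m c) = 11260 / (421.1 × 0.454) = 58.90 °C
T_f = 35.6 + 58.90 = 94.50 °C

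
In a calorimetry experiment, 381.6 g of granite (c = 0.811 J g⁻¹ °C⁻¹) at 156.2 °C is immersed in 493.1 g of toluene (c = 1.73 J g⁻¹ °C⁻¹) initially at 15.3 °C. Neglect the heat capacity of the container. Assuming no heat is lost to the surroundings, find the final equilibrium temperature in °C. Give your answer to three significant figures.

T_f = 52.8 °C

Heat lost by granite = heat gained by toluene.
(381.6)(0.811)(156.2 − T) = (493.1)(1.73)(T − 15.3)
309.4776 (156.2 − T) = 853.063 (T − 15.3)
48340 − 309.4776 T = 853.063 T − 13052
61392 = 1162.5406 T
T = 52.81 °C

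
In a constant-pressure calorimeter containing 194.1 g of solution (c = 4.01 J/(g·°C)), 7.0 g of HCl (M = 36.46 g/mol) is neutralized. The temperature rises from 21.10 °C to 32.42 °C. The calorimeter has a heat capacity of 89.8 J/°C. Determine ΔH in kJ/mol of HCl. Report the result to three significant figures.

|ΔT| = |32.42 − 21.10| = 11.32 °C
|q_surr| = (194.1 × 4.01 + 89.8) × 11.32 = 868.141 × 11.32 = 9827 J
n(HCl) = 7.0 / 36.46 = 0.1920 mol
Temperature rose, so q_rxn = −|q_surr| = -9.827 kJ
ΔH = q_rxn / n = -51.18 kJ/mol

ΔH = -51.2 kJ/mol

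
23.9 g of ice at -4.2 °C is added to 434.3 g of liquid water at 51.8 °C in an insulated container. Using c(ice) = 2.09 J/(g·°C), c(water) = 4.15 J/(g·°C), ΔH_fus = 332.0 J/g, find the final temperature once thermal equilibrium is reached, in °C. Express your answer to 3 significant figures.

Heat to bring ice to 0 °C and melt it: q₁ = 23.9×2.09×4.2 + 23.9×332.0 = 8144.6 J
Heat the water can supply cooling to 0 °C: 434.3×4.15×51.8 = 93361.5 J > q₁, so all ice melts.
Energy balance: 434.3×4.15×(51.8 − T) = 8144.6 + 23.9×4.15×(T − 0)
1802.345(51.8 − T) = 8144.6 + 99.185 T
93361.5 − 8144.6 = 1901.530 T
T = 85216.9 / 1901.530 = 44.81 °C

T_f = 44.8 °C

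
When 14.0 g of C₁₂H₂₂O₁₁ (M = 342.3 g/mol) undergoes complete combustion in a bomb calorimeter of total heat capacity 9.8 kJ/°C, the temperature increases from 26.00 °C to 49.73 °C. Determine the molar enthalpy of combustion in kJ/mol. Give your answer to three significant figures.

ΔH = -5690 kJ/mol

ΔT = 49.73 − 26.00 = 23.73 °C
q_cal = C_cal × ΔT = 9.8 × 23.73 = 232.554 kJ
n = 14.0 / 342.3 = 0.04090 mol
q_rxn = −q_cal = -232.554 kJ
ΔH = -232.554 / 0.04090 = -5686 kJ/mol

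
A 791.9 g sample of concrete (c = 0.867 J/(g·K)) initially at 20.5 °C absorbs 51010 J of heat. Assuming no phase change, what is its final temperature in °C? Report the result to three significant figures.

T_f = 94.8 °C

ΔT = q / (m c) = 51010 / (791.9 × 0.867) = 74.30 °C
T_f = 20.5 + 74.30 = 94.80 °C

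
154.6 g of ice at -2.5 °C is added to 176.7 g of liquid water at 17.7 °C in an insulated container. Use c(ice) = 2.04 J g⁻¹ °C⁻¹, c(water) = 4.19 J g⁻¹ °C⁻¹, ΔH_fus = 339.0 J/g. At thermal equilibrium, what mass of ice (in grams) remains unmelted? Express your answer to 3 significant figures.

m_ice remaining = 118 g

Heat to warm all ice to 0 °C: 154.6×2.04×2.5 = 788.46 J
Heat released by water cooling to 0 °C: 176.7×4.19×17.7 = 13105 J
13105 J < 788.46 + 154.6×339.0 = 53197.86 J, so not all ice melts; final T = 0 °C.
Heat left for melting: 13105 − 788.46 = 12316.54 J
Mass melted = 12316.54 / 339.0 = 36.33 g
Ice remaining = 154.6 − 36.33 = 118.27 g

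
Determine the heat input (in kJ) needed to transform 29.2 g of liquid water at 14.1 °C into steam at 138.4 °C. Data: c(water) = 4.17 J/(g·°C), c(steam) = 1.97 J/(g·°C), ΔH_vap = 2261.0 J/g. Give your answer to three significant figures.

q = 78.7 kJ

q1 (heat water 14.1→100.0 °C): 29.2 × 4.17 × 85.9 = 10460 J
q2 (vaporize at 100 °C): 29.2 × 2261.0 = 66021 J
q3 (heat steam 100.0→138.4 °C): 29.2 × 1.97 × 38.4 = 2209 J
Total: 10460 + 66021 + 2209 = 78690 J = 78.7 kJ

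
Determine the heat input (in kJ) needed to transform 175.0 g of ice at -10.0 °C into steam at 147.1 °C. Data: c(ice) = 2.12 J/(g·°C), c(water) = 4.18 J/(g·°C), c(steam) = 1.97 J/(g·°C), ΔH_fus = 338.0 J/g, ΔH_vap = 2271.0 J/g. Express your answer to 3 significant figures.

q = 550 kJ

q1 (heat ice -10.0→0.0 °C): 175.0 × 2.12 × 10.0 = 3710 J
q2 (melt at 0 °C): 175.0 × 338.0 = 59150 J
q3 (heat water 0.0→100.0 °C): 175.0 × 4.18 × 100.0 = 73150 J
q4 (vaporize at 100 °C): 175.0 × 2271.0 = 397425 J
q5 (heat steam 100.0→147.1 °C): 175.0 × 1.97 × 47.1 = 16238 J
Total: 3710 + 59150 + 73150 + 397425 + 16238 = 549673 J = 550 kJ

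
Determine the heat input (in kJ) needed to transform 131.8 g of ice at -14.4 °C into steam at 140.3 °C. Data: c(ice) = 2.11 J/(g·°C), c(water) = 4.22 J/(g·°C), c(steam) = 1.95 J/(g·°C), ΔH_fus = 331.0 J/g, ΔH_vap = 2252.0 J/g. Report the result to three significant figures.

q = 410 kJ

q1 (heat ice -14.4→0.0 °C): 131.8 × 2.11 × 14.4 = 4005 J
q2 (melt at 0 °C): 131.8 × 331.0 = 43626 J
q3 (heat water 0.0→100.0 °C): 131.8 × 4.22 × 100.0 = 55620 J
q4 (vaporize at 100 °C): 131.8 × 2252.0 = 296814 J
q5 (heat steam 100.0→140.3 °C): 131.8 × 1.95 × 40.3 = 10358 J
Total: 4005 + 43626 + 55620 + 296814 + 10358 = 410423 J = 410 kJ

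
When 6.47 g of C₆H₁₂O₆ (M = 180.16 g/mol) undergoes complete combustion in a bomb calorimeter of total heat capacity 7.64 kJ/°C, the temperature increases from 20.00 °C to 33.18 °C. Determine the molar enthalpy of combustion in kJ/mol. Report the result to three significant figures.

ΔT = 33.18 − 20.00 = 13.18 °C
q_cal = C_cal × ΔT = 7.64 × 13.18 = 100.6952 kJ
n = 6.47 / 180.16 = 0.03591 mol
q_rxn = −q_cal = -100.6952 kJ
ΔH = -100.6952 / 0.03591 = -2804 kJ/mol

ΔH = -2800 kJ/mol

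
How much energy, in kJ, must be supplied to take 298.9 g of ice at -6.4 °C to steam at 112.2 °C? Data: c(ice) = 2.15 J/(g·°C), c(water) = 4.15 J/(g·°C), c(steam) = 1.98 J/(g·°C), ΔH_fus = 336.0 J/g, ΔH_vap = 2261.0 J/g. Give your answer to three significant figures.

q1 (heat ice -6.4→0.0 °C): 298.9 × 2.15 × 6.4 = 4113 J
q2 (melt at 0 °C): 298.9 × 336.0 = 100430 J
q3 (heat water 0.0→100.0 °C): 298.9 × 4.15 × 100.0 = 124044 J
q4 (vaporize at 100 °C): 298.9 × 2261.0 = 675813 J
q5 (heat steam 100.0→112.2 °C): 298.9 × 1.98 × 12.2 = 7220 J
Total: 4113 + 100430 + 124044 + 675813 + 7220 = 911620 J = 912 kJ

q = 912 kJ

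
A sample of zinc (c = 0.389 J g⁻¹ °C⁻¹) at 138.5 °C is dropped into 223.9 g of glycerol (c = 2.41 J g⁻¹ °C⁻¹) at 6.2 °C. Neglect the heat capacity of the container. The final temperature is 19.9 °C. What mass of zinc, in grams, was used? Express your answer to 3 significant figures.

q_gained = (223.9 × 2.41) × (19.9 − 6.2) = 7393 J
q_lost = m × 0.389 × (138.5 − 19.9) = 46.1354 m
m = 7393 / 46.1354 = 160 g

m = 160 g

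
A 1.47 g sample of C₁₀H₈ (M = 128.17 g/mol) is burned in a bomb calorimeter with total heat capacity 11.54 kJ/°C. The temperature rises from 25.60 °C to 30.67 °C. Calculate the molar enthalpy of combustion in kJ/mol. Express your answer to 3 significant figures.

ΔH = -5100 kJ/mol

ΔT = 30.67 − 25.60 = 5.07 °C
q_cal = C_cal × ΔT = 11.54 × 5.07 = 58.5078 kJ
n = 1.47 / 128.17 = 0.01147 mol
q_rxn = −q_cal = -58.5078 kJ
ΔH = -58.5078 / 0.01147 = -5101 kJ/mol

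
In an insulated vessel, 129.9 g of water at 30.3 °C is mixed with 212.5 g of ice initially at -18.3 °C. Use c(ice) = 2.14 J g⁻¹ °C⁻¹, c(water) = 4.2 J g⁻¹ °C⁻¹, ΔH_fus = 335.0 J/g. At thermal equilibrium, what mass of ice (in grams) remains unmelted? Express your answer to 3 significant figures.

m_ice remaining = 188 g

Heat to warm all ice to 0 °C: 212.5×2.14×18.3 = 8321.9 J
Heat released by water cooling to 0 °C: 129.9×4.2×30.3 = 16531 J
16531 J < 8321.9 + 212.5×335.0 = 79509.4 J, so not all ice melts; final T = 0 °C.
Heat left for melting: 16531 − 8321.9 = 8209.1 J
Mass melted = 8209.1 / 335.0 = 24.50 g
Ice remaining = 212.5 − 24.50 = 188.00 g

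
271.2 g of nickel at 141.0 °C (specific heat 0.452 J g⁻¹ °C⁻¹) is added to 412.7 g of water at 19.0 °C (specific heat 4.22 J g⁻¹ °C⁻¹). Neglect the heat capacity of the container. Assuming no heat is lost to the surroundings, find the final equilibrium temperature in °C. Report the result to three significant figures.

Heat lost by nickel = heat gained by water.
(271.2)(0.452)(141.0 − T) = (412.7)(4.22)(T − 19.0)
122.5824 (141.0 − T) = 1741.594 (T − 19.0)
17284 − 122.5824 T = 1741.594 T − 33090
50374 = 1864.1764 T
T = 27.02 °C

T_f = 27.0 °C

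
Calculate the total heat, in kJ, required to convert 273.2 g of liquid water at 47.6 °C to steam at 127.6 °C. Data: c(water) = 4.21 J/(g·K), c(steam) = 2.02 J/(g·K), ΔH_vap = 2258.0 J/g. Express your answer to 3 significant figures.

q1 (heat water 47.6→100.0 °C): 273.2 × 4.21 × 52.4 = 60269 J
q2 (vaporize at 100 °C): 273.2 × 2258.0 = 616886 J
q3 (heat steam 100.0→127.6 °C): 273.2 × 2.02 × 27.6 = 15231 J
Total: 60269 + 616886 + 15231 = 692386 J = 692 kJ

q = 692 kJ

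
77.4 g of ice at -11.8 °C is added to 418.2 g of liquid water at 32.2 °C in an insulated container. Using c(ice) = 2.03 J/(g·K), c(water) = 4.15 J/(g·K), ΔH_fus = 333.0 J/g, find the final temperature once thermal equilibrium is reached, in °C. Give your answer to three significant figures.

Heat to bring ice to 0 °C and melt it: q₁ = 77.4×2.03×11.8 + 77.4×333.0 = 27628 J
Heat the water can supply cooling to 0 °C: 418.2×4.15×32.2 = 55884.1 J > q₁, so all ice melts.
Energy balance: 418.2×4.15×(32.2 − T) = 27628 + 77.4×4.15×(T − 0)
1735.53(32.2 − T) = 27628 + 321.21 T
55884.1 − 27628 = 2056.74 T
T = 28256.1 / 2056.74 = 13.74 °C

T_f = 13.7 °C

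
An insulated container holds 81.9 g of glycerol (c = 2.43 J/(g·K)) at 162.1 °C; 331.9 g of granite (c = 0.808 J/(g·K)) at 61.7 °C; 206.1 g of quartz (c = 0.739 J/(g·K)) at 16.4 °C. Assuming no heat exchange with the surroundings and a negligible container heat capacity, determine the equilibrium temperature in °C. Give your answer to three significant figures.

T_f = 82.8 °C

Σ mᵢcᵢ(T − Tᵢ) = 0  ⇒  T = Σ mᵢcᵢTᵢ / Σ mᵢcᵢ
Σ mᵢcᵢ = 81.9×2.43 + 331.9×0.808 + 206.1×0.739 = 619.5001
Σ mᵢcᵢTᵢ = 199.017×162.1 + 268.1752×61.7 + 152.3079×16.4 = 51305
T = 51305 / 619.5001 = 82.82 °C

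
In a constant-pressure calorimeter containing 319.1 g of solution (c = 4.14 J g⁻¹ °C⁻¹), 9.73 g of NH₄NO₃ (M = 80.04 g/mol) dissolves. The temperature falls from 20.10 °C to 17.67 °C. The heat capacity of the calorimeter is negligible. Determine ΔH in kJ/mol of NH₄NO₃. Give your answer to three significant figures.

ΔH = 26.4 kJ/mol

|ΔT| = |17.67 − 20.10| = 2.43 °C
|q_surr| = (319.1 × 4.14) × 2.43 = 1321.074 × 2.43 = 3210 J
n(NH₄NO₃) = 9.73 / 80.04 = 0.1216 mol
Temperature fell, so q_rxn = +|q_surr| = 3.210 kJ
ΔH = q_rxn / n = 26.40 kJ/mol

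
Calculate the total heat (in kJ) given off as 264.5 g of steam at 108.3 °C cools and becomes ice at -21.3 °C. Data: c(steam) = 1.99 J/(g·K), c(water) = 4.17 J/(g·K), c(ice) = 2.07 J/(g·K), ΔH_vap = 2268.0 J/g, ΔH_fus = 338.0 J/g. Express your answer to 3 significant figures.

q1 (cool steam 108.3→100 °C): 264.5 × 1.99 × 8.3 = 4369 J
q2 (condense at 100 °C): 264.5 × 2268.0 = 599886 J
q3 (cool water 100→0 °C): 264.5 × 4.17 × 100.0 = 110297 J
q4 (freeze at 0 °C): 264.5 × 338.0 = 89401 J
q5 (cool ice 0→-21.3 °C): 264.5 × 2.07 × 21.3 = 11662 J
Total: 4369 + 599886 + 110297 + 89401 + 11662 = 815615 J = 816 kJ

q = 816 kJ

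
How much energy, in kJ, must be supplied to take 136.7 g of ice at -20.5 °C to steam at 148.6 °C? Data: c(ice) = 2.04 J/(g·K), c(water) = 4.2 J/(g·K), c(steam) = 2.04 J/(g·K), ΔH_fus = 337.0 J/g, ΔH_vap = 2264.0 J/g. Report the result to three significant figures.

q = 432 kJ

q1 (heat ice -20.5→0.0 °C): 136.7 × 2.04 × 20.5 = 5717 J
q2 (melt at 0 °C): 136.7 × 337.0 = 46068 J
q3 (heat water 0.0→100.0 °C): 136.7 × 4.2 × 100.0 = 57414 J
q4 (vaporize at 100 °C): 136.7 × 2264.0 = 309489 J
q5 (heat steam 100.0→148.6 °C): 136.7 × 2.04 × 48.6 = 13553 J
Total: 5717 + 46068 + 57414 + 309489 + 13553 = 432241 J = 432 kJ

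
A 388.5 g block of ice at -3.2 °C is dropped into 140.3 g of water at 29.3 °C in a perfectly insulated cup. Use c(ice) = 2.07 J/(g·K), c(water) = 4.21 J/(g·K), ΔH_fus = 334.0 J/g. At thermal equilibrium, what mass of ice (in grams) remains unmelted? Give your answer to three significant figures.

m_ice remaining = 344 g

Heat to warm all ice to 0 °C: 388.5×2.07×3.2 = 2573.4 J
Heat released by water cooling to 0 °C: 140.3×4.21×29.3 = 17306 J
17306 J < 2573.4 + 388.5×334.0 = 132332.4 J, so not all ice melts; final T = 0 °C.
Heat left for melting: 17306 − 2573.4 = 14732.6 J
Mass melted = 14732.6 / 334.0 = 44.11 g
Ice remaining = 388.5 − 44.11 = 344.39 g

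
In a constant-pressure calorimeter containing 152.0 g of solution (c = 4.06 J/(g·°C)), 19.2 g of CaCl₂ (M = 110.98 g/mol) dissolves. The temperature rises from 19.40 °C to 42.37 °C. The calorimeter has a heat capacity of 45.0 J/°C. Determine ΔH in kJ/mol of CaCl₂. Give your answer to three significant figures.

ΔH = -87.9 kJ/mol

|ΔT| = |42.37 − 19.40| = 22.97 °C
|q_surr| = (152.0 × 4.06 + 45.0) × 22.97 = 662.12 × 22.97 = 15210 J
n(CaCl₂) = 19.2 / 110.98 = 0.1730 mol
Temperature rose, so q_rxn = −|q_surr| = -15.21 kJ
ΔH = q_rxn / n = -87.92 kJ/mol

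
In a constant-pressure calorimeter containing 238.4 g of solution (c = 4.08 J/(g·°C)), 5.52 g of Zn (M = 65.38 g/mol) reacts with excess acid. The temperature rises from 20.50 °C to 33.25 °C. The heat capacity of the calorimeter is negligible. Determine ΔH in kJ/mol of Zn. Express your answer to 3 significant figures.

ΔH = -147 kJ/mol

|ΔT| = |33.25 − 20.50| = 12.75 °C
|q_surr| = (238.4 × 4.08) × 12.75 = 972.672 × 12.75 = 12400 J
n(Zn) = 5.52 / 65.38 = 0.08443 mol
Temperature rose, so q_rxn = −|q_surr| = -12.40 kJ
ΔH = q_rxn / n = -146.9 kJ/mol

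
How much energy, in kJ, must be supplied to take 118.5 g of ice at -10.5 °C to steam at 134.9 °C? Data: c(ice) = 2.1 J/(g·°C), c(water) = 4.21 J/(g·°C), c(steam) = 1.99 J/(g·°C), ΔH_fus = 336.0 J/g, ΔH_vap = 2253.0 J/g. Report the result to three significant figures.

q = 368 kJ

q1 (heat ice -10.5→0.0 °C): 118.5 × 2.1 × 10.5 = 2613 J
q2 (melt at 0 °C): 118.5 × 336.0 = 39816 J
q3 (heat water 0.0→100.0 °C): 118.5 × 4.21 × 100.0 = 49889 J
q4 (vaporize at 100 °C): 118.5 × 2253.0 = 266981 J
q5 (heat steam 100.0→134.9 °C): 118.5 × 1.99 × 34.9 = 8230 J
Total: 2613 + 39816 + 49889 + 266981 + 8230 = 367529 J = 368 kJ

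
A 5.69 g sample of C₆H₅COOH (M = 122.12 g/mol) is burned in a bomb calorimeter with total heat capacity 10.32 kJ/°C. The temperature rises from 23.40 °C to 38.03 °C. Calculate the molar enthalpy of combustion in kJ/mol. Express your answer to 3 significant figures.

ΔH = -3240 kJ/mol

ΔT = 38.03 − 23.40 = 14.63 °C
q_cal = C_cal × ΔT = 10.32 × 14.63 = 150.9816 kJ
n = 5.69 / 122.12 = 0.04659 mol
q_rxn = −q_cal = -150.9816 kJ
ΔH = -150.9816 / 0.04659 = -3241 kJ/mol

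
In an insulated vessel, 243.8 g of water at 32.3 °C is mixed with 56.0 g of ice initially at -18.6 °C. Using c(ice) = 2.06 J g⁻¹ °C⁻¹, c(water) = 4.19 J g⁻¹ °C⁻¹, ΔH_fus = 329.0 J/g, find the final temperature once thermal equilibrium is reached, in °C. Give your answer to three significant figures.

Heat to bring ice to 0 °C and melt it: q₁ = 56.0×2.06×18.6 + 56.0×329.0 = 20570 J
Heat the water can supply cooling to 0 °C: 243.8×4.19×32.3 = 32995.2 J > q₁, so all ice melts.
Energy balance: 243.8×4.19×(32.3 − T) = 20570 + 56.0×4.19×(T − 0)
1021.522(32.3 − T) = 20570 + 234.64 T
32995.2 − 20570 = 1256.162 T
T = 12425.2 / 1256.162 = 9.891 °C

T_f = 9.89 °C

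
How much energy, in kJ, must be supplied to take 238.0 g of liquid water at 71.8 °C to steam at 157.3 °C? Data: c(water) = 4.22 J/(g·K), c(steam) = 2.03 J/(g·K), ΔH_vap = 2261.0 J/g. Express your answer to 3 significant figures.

q1 (heat water 71.8→100.0 °C): 238.0 × 4.22 × 28.2 = 28323 J
q2 (vaporize at 100 °C): 238.0 × 2261.0 = 538118 J
q3 (heat steam 100.0→157.3 °C): 238.0 × 2.03 × 57.3 = 27684 J
Total: 28323 + 538118 + 27684 = 594125 J = 594 kJ

q = 594 kJ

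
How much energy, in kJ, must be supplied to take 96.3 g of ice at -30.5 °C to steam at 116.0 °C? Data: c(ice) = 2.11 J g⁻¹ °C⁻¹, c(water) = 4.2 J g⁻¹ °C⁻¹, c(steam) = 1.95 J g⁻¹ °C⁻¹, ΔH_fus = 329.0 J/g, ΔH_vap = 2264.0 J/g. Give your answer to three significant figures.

q1 (heat ice -30.5→0.0 °C): 96.3 × 2.11 × 30.5 = 6197 J
q2 (melt at 0 °C): 96.3 × 329.0 = 31683 J
q3 (heat water 0.0→100.0 °C): 96.3 × 4.2 × 100.0 = 40446 J
q4 (vaporize at 100 °C): 96.3 × 2264.0 = 218023 J
q5 (heat steam 100.0→116.0 °C): 96.3 × 1.95 × 16.0 = 3005 J
Total: 6197 + 31683 + 40446 + 218023 + 3005 = 299354 J = 299 kJ

q = 299 kJ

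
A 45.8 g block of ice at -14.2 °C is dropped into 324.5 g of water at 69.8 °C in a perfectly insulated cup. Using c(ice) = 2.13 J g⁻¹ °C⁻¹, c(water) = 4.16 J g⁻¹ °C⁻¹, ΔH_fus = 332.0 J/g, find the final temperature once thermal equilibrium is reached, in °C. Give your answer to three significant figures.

T_f = 50.4 °C

Heat to bring ice to 0 °C and melt it: q₁ = 45.8×2.13×14.2 + 45.8×332.0 = 16591 J
Heat the water can supply cooling to 0 °C: 324.5×4.16×69.8 = 94224.4 J > q₁, so all ice melts.
Energy balance: 324.5×4.16×(69.8 − T) = 16591 + 45.8×4.16×(T − 0)
1349.92(69.8 − T) = 16591 + 190.528 T
94224.4 − 16591 = 1540.448 T
T = 77633.4 / 1540.448 = 50.40 °C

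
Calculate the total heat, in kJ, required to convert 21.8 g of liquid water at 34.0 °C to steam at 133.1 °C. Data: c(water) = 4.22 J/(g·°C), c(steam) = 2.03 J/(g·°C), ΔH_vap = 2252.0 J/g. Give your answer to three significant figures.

q1 (heat water 34.0→100.0 °C): 21.8 × 4.22 × 66.0 = 6072 J
q2 (vaporize at 100 °C): 21.8 × 2252.0 = 49094 J
q3 (heat steam 100.0→133.1 °C): 21.8 × 2.03 × 33.1 = 1465 J
Total: 6072 + 49094 + 1465 = 56631 J = 56.6 kJ

q = 56.6 kJ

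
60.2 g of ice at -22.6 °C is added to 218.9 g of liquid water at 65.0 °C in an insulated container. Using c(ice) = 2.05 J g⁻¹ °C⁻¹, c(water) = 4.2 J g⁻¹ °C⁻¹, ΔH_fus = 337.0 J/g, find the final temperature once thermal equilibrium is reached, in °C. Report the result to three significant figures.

Heat to bring ice to 0 °C and melt it: q₁ = 60.2×2.05×22.6 + 60.2×337.0 = 23076 J
Heat the water can supply cooling to 0 °C: 218.9×4.2×65.0 = 59759.7 J > q₁, so all ice melts.
Energy balance: 218.9×4.2×(65.0 − T) = 23076 + 60.2×4.2×(T − 0)
919.38(65.0 − T) = 23076 + 252.84 T
59759.7 − 23076 = 1172.22 T
T = 36683.7 / 1172.22 = 31.29 °C

T_f = 31.3 °C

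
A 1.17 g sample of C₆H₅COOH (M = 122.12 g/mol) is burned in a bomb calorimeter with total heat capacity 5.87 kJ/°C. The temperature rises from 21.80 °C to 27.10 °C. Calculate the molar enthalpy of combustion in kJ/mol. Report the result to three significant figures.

ΔH = -3250 kJ/mol

ΔT = 27.10 − 21.80 = 5.30 °C
q_cal = C_cal × ΔT = 5.87 × 5.30 = 31.111 kJ
n = 1.17 / 122.12 = 0.009581 mol
q_rxn = −q_cal = -31.111 kJ
ΔH = -31.111 / 0.009581 = -3247 kJ/mol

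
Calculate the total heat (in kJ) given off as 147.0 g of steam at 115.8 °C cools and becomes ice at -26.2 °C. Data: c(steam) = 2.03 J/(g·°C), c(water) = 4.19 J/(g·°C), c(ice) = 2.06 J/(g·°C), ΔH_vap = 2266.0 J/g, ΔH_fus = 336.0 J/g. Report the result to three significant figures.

q1 (cool steam 115.8→100 °C): 147.0 × 2.03 × 15.8 = 4715 J
q2 (condense at 100 °C): 147.0 × 2266.0 = 333102 J
q3 (cool water 100→0 °C): 147.0 × 4.19 × 100.0 = 61593 J
q4 (freeze at 0 °C): 147.0 × 336.0 = 49392 J
q5 (cool ice 0→-26.2 °C): 147.0 × 2.06 × 26.2 = 7934 J
Total: 4715 + 333102 + 61593 + 49392 + 7934 = 456736 J = 457 kJ

q = 457 kJ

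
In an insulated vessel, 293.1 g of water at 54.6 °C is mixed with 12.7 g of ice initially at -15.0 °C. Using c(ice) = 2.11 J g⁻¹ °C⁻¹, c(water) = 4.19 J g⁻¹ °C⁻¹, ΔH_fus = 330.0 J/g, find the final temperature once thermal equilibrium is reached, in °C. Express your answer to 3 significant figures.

T_f = 48.7 °C

Heat to bring ice to 0 °C and melt it: q₁ = 12.7×2.11×15.0 + 12.7×330.0 = 4593.0 J
Heat the water can supply cooling to 0 °C: 293.1×4.19×54.6 = 67053.7 J > q₁, so all ice melts.
Energy balance: 293.1×4.19×(54.6 − T) = 4593.0 + 12.7×4.19×(T − 0)
1228.089(54.6 − T) = 4593.0 + 53.213 T
67053.7 − 4593.0 = 1281.302 T
T = 62460.7 / 1281.302 = 48.748 °C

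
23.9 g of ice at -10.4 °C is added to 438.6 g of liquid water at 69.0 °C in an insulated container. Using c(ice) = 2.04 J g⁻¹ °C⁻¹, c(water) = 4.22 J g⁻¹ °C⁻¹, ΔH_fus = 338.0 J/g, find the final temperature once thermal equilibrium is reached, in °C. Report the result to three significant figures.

Heat to bring ice to 0 °C and melt it: q₁ = 23.9×2.04×10.4 + 23.9×338.0 = 8585.3 J
Heat the water can supply cooling to 0 °C: 438.6×4.22×69.0 = 127712 J > q₁, so all ice melts.
Energy balance: 438.6×4.22×(69.0 − T) = 8585.3 + 23.9×4.22×(T − 0)
1850.892(69.0 − T) = 8585.3 + 100.858 T
127712 − 8585.3 = 1951.750 T
T = 119126.7 / 1951.750 = 61.04 °C

T_f = 61.0 °C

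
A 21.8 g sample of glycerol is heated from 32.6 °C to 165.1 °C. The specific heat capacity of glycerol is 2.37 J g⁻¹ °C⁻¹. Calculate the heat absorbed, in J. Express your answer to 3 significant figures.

q = 6850 J

q = m c ΔT = 21.8 × 2.37 × (165.1 − 32.6)
q = 21.8 × 2.37 × 132.5 = 6846 J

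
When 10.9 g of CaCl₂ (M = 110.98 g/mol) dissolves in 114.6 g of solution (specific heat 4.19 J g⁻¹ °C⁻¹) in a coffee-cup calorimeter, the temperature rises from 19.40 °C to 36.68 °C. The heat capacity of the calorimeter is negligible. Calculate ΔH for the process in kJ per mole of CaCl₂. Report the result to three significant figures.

ΔH = -84.5 kJ/mol

|ΔT| = |36.68 − 19.40| = 17.28 °C
|q_surr| = (114.6 × 4.19) × 17.28 = 480.174 × 17.28 = 8297 J
n(CaCl₂) = 10.9 / 110.98 = 0.09822 mol
Temperature rose, so q_rxn = −|q_surr| = -8.297 kJ
ΔH = q_rxn / n = -84.47 kJ/mol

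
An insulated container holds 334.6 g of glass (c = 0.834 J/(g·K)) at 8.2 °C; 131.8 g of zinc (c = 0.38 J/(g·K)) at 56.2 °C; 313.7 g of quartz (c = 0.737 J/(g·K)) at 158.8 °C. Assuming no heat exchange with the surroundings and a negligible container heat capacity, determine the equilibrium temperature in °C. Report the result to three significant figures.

T_f = 74.6 °C

Σ mᵢcᵢ(T − Tᵢ) = 0  ⇒  T = Σ mᵢcᵢTᵢ / Σ mᵢcᵢ
Σ mᵢcᵢ = 334.6×0.834 + 131.8×0.38 + 313.7×0.737 = 560.3373
Σ mᵢcᵢTᵢ = 279.0564×8.2 + 50.084×56.2 + 231.1969×158.8 = 41817
T = 41817 / 560.3373 = 74.63 °C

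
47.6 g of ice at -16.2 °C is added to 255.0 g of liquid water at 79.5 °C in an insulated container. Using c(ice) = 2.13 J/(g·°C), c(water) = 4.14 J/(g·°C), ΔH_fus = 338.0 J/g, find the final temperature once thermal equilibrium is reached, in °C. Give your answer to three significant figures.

T_f = 52.8 °C

Heat to bring ice to 0 °C and melt it: q₁ = 47.6×2.13×16.2 + 47.6×338.0 = 17731 J
Heat the water can supply cooling to 0 °C: 255.0×4.14×79.5 = 83928.2 J > q₁, so all ice melts.
Energy balance: 255.0×4.14×(79.5 − T) = 17731 + 47.6×4.14×(T − 0)
1055.7(79.5 − T) = 17731 + 197.064 T
83928.2 − 17731 = 1252.764 T
T = 66197.2 / 1252.764 = 52.84 °C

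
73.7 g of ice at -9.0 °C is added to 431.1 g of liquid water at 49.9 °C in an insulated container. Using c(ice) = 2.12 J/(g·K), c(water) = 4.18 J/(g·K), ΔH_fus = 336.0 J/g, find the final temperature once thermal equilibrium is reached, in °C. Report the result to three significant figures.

T_f = 30.2 °C

Heat to bring ice to 0 °C and melt it: q₁ = 73.7×2.12×9.0 + 73.7×336.0 = 26169 J
Heat the water can supply cooling to 0 °C: 431.1×4.18×49.9 = 89919.7 J > q₁, so all ice melts.
Energy balance: 431.1×4.18×(49.9 − T) = 26169 + 73.7×4.18×(T − 0)
1801.998(49.9 − T) = 26169 + 308.066 T
89919.7 − 26169 = 2110.064 T
T = 63750.7 / 2110.064 = 30.21 °C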